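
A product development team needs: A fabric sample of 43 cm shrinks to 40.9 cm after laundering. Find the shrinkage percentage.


Formula: Shrinkage% = ((L_before - L_after) / L_before) * 100
Step 1: Shrinkage = 43 - 40.9 = 2.1 cm
Step 2: Shrinkage% = (2.1 / 43) * 100
Step 3: Shrinkage% = 0.048837 * 100 = 4.8837% ≈ 4.9%

4.9%


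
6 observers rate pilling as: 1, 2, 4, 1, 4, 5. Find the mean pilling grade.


Formula: Mean = sum / count
Sum = 1 + 2 + 4 + 1 + 4 + 5 = 17
Mean = 17 / 6 = 2.8

2.8


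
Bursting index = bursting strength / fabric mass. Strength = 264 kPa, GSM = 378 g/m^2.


Formula: Bursting Index = Bursting Strength / Fabric GSM
BI = 264 kPa / 378 g/m^2
BI = 0.698 kPa/(g/m^2)

0.698 kPa/(g/m^2)


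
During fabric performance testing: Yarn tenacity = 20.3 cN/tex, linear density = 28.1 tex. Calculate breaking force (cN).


Formula: Breaking force = Tenacity * Linear density
F = 20.3 cN/tex * 28.1 tex
F = 570.43 cN

570.43 cN


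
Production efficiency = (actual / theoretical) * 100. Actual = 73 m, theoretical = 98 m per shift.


Formula: Efficiency% = (Actual output / Theoretical output) * 100
Efficiency% = (73 / 98) * 100
Efficiency% = 0.744898 * 100 = 74.4898% ≈ 74.5%

74.5%


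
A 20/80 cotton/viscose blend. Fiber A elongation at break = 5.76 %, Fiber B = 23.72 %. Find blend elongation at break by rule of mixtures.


Formula: Blend property = (fraction_A * property_A) + (fraction_B * property_B)
Step 1: Contribution A = 20/100 * 5.76 % = 1.152 %
Step 2: Contribution B = 80/100 * 23.72 % = 18.976 %
Step 3: Blend elongation at break = 1.152 + 18.976 = 20.128 %

20.128 %


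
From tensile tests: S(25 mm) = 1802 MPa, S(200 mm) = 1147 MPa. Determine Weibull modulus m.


Formula: m = ln(L1/L2) / ln(S2/S1)
Step 1: ln(L1/L2) = ln(25/200) = -2.07944
Step 2: S2/S1 = 1147/1802 = 0.63651
Step 3: ln(S2/S1) = ln(0.63651) = -0.45176
Step 4: m = -2.07944 / -0.45176 = 4.60

4.60 (Weibull m)


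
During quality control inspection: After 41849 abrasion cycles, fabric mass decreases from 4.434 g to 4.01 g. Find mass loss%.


Formula: Mass loss% = ((m_before - m_after) / m_before) * 100
Step 1: Mass loss = 4.434 - 4.01 = 0.424 g
Step 2: Ratio = 0.424 / 4.434 = 0.0956247
Step 3: Mass loss% = 0.0956247 * 100 = 9.56247% ≈ 9.56%

9.56%


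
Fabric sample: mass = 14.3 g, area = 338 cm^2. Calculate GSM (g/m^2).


Formula: GSM = mass_g / area_m2
Step 1: Convert area: 338 cm^2 = 338 / 10000 = 0.0338 m^2
Step 2: GSM = 14.3 g / 0.0338 m^2 = 423.1 g/m^2

423.1 g/m^2


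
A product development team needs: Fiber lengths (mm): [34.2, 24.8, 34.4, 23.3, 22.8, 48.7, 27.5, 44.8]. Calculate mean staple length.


Formula: Mean = sum of lengths / count
Sum = 34.2 + 24.8 + 34.4 + 23.3 + 22.8 + 48.7 + 27.5 + 44.8
Sum = 260.5 mm
Mean = 260.5 / 8 = 32.56 mm

32.56 mm


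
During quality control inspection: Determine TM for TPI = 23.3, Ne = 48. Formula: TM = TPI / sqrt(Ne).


Formula: TM = TPI / sqrt(Ne)
Step 1: sqrt(Ne) = sqrt(48) = 6.9282
Step 2: TM = 23.3 / 6.9282 = 3.36

3.36 TM


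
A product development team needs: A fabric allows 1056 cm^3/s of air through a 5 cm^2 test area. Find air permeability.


Formula: Air Permeability = Airflow / Test Area
AP = 1056 cm^3/s / 5 cm^2
AP = 211.2 cm^3/s/cm^2

211.2 cm^3/s/cm^2


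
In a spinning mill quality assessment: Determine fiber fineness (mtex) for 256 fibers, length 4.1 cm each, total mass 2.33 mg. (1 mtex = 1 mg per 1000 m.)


Formula: fineness (mtex) = mass (mg) / total length (km) = (mass_mg / total_length_m) * 1000
Step 1: Convert fiber length: 4.1 cm = 0.041 m
Step 2: Total fiber length = 256 * 0.041 = 10.496 m
Step 3: Linear density = 2.33 mg / 10.496 m = 0.2220 mg/m
Step 4: fineness = 0.2220 * 1000 = 222.0 mtex

222.0 mtex


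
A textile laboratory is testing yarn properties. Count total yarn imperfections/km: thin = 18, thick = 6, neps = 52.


Formula: Total = thin places + thick places + neps
Total = 18 + 6 + 52
Total = 76 imperfections/km

76 imperfections/km


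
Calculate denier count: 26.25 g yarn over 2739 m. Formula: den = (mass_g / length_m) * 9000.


Formula: den = (mass_g / length_m) * 9000
Substituting: den = (26.25 / 2739) * 9000
Intermediate: 26.25 / 2739 = 0.00958379 g/m
den = 0.00958379 * 9000 = 86.3 denier

86.3 denier


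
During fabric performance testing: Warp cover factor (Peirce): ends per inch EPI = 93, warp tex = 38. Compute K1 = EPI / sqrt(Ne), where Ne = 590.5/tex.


Formula: K1 = EPI / sqrt(Ne), with Ne = 590.5 / tex_warp
Step 1: Ne = 590.5 / 38 = 15.539
Step 2: sqrt(Ne) = sqrt(15.539) = 3.942
Step 3: K1 = 93 / 3.942 = 23.6

23.6


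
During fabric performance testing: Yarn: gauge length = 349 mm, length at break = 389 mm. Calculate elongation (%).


Formula: Elongation (%) = ((L_break - L0) / L0) * 100
Step 1: Extension = 389 - 349 = 40 mm
Step 2: Elongation = (40 / 349) * 100
Step 3: Elongation = 0.114613 * 100 = 11.4613% ≈ 11.5%

11.5%


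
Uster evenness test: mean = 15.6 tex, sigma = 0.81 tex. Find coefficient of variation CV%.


Formula: CV% = (standard deviation / mean) * 100
Step 1: Ratio = 0.81 / 15.6 = 0.051923
Step 2: CV% = 0.051923 * 100 = 5.1923% ≈ 5.2%

5.2%


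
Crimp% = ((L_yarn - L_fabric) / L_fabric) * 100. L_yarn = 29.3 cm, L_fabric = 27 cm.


Formula: Crimp% = ((L_yarn - L_fabric) / L_fabric) * 100
Step 1: Extension = 29.3 - 27 = 2.3 cm
Step 2: Crimp% = (2.3 / 27) * 100
Step 3: Crimp% = 0.085185 * 100 = 8.5185% ≈ 8.5%

8.5%


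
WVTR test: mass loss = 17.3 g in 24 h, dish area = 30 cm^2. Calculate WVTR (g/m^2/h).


Formula: WVTR = mass_loss / (area * time)
Step 1: Convert area: 30 cm^2 = 0.003 m^2
Step 2: WVTR = 17.3 g / (0.003 m^2 * 24 h)
Step 3: WVTR = 17.3 / 0.072 = 240.3 g/m^2/h

240.3 g/m^2/h


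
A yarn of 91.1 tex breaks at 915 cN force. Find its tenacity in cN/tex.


Formula: Tenacity = Breaking force / Linear density
Tenacity = 915 cN / 91.1 tex
Tenacity = 10.04 cN/tex

10.04 cN/tex


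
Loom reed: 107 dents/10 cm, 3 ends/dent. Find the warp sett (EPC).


Formula: EPC = (dents per 10 cm * ends per dent) / 10
Step 1: Total ends per 10 cm = 107 * 3 = 321
Step 2: EPC = 321 / 10 = 32.1 ends/cm

32.1 ends/cm


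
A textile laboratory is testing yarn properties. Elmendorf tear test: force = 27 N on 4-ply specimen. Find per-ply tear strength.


Formula: Per-ply strength = Total force / Number of plies
Per-ply = 27 N / 4
Per-ply = 6.75 N

6.75 N


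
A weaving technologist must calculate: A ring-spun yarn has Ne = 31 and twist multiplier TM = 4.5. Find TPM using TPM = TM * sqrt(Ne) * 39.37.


Formula: TPM = TM * sqrt(Ne) * 39.37
Step 1: sqrt(Ne) = sqrt(31) = 5.5678
Step 2: TM * sqrt(Ne) = 4.5 * 5.5678 = 25.0551
Step 3: TPM = 25.0551 * 39.37 = 986 twists/m

986 twists/m


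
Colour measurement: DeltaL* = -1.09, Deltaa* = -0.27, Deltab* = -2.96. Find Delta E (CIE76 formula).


Formula: Delta E = sqrt(dL*^2 + da*^2 + db*^2)
Step 1: dL*^2 = (-1.09)^2 = 1.1881
Step 2: da*^2 = (-0.27)^2 = 0.0729
Step 3: db*^2 = (-2.96)^2 = 8.7616
Step 4: Sum = 1.1881 + 0.0729 + 8.7616 = 10.0226
Step 5: Delta E = sqrt(10.0226) = 3.17

3.17 Delta E


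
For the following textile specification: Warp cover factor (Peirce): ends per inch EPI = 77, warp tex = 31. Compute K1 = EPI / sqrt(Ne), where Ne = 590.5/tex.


Formula: K1 = EPI / sqrt(Ne), with Ne = 590.5 / tex_warp
Step 1: Ne = 590.5 / 31 = 19.048
Step 2: sqrt(Ne) = sqrt(19.048) = 4.3644
Step 3: K1 = 77 / 4.3644 = 17.6

17.6


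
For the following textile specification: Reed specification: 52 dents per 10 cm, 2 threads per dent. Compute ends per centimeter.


Formula: EPC = (dents per 10 cm * ends per dent) / 10
Step 1: Total ends per 10 cm = 52 * 2 = 104
Step 2: EPC = 104 / 10 = 10.4 ends/cm

10.4 ends/cm


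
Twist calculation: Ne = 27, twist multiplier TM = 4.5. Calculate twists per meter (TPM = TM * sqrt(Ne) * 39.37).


Formula: TPM = TM * sqrt(Ne) * 39.37
Step 1: sqrt(Ne) = sqrt(27) = 5.1962
Step 2: TM * sqrt(Ne) = 4.5 * 5.1962 = 23.3829
Step 3: TPM = 23.3829 * 39.37 = 921 twists/m

921 twists/m


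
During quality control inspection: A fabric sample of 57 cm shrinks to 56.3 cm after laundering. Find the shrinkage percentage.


Formula: Shrinkage% = ((L_before - L_after) / L_before) * 100
Step 1: Shrinkage = 57 - 56.3 = 0.7 cm
Step 2: Shrinkage% = (0.7 / 57) * 100
Step 3: Shrinkage% = 0.012281 * 100 = 1.2281% ≈ 1.2%

1.2%


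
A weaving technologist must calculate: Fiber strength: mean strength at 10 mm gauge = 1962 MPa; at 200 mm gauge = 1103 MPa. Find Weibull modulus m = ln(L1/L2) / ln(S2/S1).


Formula: m = ln(L1/L2) / ln(S2/S1)
Step 1: ln(L1/L2) = ln(10/200) = -2.99573
Step 2: S2/S1 = 1103/1962 = 0.56218
Step 3: ln(S2/S1) = ln(0.56218) = -0.57593
Step 4: m = -2.99573 / -0.57593 = 5.20

5.20 (Weibull m)


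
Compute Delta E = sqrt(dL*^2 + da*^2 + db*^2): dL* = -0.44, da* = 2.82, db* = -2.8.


Formula: Delta E = sqrt(dL*^2 + da*^2 + db*^2)
Step 1: dL*^2 = (-0.44)^2 = 0.1936
Step 2: da*^2 = 2.82^2 = 7.9524
Step 3: db*^2 = (-2.8)^2 = 7.84
Step 4: Sum = 0.1936 + 7.9524 + 7.84 = 15.986
Step 5: Delta E = sqrt(15.986) = 4.0

4.0 Delta E


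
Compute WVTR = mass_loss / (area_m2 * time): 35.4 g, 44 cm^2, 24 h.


Formula: WVTR = mass_loss / (area * time)
Step 1: Convert area: 44 cm^2 = 0.0044 m^2
Step 2: WVTR = 35.4 g / (0.0044 m^2 * 24 h)
Step 3: WVTR = 35.4 / 0.1056 = 335.2 g/m^2/h

335.2 g/m^2/h


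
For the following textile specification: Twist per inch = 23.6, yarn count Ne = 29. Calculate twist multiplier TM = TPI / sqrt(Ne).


Formula: TM = TPI / sqrt(Ne)
Step 1: sqrt(Ne) = sqrt(29) = 5.3852
Step 2: TM = 23.6 / 5.3852 = 4.38

4.38 TM


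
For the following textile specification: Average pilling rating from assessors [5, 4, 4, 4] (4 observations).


Formula: Mean = sum / count
Sum = 5 + 4 + 4 + 4 = 17
Mean = 17 / 4 = 4.3

4.3


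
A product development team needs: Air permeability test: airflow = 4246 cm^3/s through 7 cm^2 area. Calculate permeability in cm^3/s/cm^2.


Formula: Air Permeability = Airflow / Test Area
AP = 4246 cm^3/s / 7 cm^2
AP = 606.6 cm^3/s/cm^2

606.6 cm^3/s/cm^2


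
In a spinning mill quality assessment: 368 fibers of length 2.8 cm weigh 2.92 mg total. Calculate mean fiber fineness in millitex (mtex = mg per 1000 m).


Formula: fineness (mtex) = mass (mg) / total length (km) = (mass_mg / total_length_m) * 1000
Step 1: Convert fiber length: 2.8 cm = 0.028 m
Step 2: Total fiber length = 368 * 0.028 = 10.304 m
Step 3: Linear density = 2.92 mg / 10.304 m = 0.2834 mg/m
Step 4: fineness = 0.2834 * 1000 = 283.4 mtex

283.4 mtex


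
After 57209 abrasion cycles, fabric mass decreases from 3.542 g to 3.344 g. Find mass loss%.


Formula: Mass loss% = ((m_before - m_after) / m_before) * 100
Step 1: Mass loss = 3.542 - 3.344 = 0.198 g
Step 2: Ratio = 0.198 / 3.542 = 0.0559006
Step 3: Mass loss% = 0.0559006 * 100 = 5.59006% ≈ 5.59%

5.59%


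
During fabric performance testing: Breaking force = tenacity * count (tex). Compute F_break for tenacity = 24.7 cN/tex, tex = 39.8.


Formula: Breaking force = Tenacity * Linear density
F = 24.7 cN/tex * 39.8 tex
F = 983.06 cN

983.06 cN


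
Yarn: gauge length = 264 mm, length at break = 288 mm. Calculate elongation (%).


Formula: Elongation (%) = ((L_break - L0) / L0) * 100
Step 1: Extension = 288 - 264 = 24 mm
Step 2: Elongation = (24 / 264) * 100
Step 3: Elongation = 0.090909 * 100 = 9.0909% ≈ 9.1%

9.1%


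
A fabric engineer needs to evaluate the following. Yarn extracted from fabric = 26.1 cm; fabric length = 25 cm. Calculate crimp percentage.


Formula: Crimp% = ((L_yarn - L_fabric) / L_fabric) * 100
Step 1: Extension = 26.1 - 25 = 1.1 cm
Step 2: Crimp% = (1.1 / 25) * 100
Step 3: Crimp% = 0.044 * 100 = 4.4%

4.4%


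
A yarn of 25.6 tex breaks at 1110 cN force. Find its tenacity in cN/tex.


Formula: Tenacity = Breaking force / Linear density
Tenacity = 1110 cN / 25.6 tex
Tenacity = 43.36 cN/tex

43.36 cN/tex


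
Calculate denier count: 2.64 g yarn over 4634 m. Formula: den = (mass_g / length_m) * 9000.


Formula: den = (mass_g / length_m) * 9000
Substituting: den = (2.64 / 4634) * 9000
Intermediate: 2.64 / 4634 = 0.0005697 g/m
den = 0.0005697 * 9000 = 5.1 denier

5.1 denier


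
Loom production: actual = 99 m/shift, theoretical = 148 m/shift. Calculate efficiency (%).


Formula: Efficiency% = (Actual output / Theoretical output) * 100
Efficiency% = (99 / 148) * 100
Efficiency% = 0.668919 * 100 = 66.8919% ≈ 66.9%

66.9%


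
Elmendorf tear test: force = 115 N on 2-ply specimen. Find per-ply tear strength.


Formula: Per-ply strength = Total force / Number of plies
Per-ply = 115 N / 2
Per-ply = 57.5 N

57.5 N


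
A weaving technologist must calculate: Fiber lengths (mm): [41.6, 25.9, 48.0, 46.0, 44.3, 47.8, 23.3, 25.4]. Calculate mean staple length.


Formula: Mean = sum of lengths / count
Sum = 41.6 + 25.9 + 48.0 + 46.0 + 44.3 + 47.8 + 23.3 + 25.4
Sum = 302.3 mm
Mean = 302.3 / 8 = 37.79 mm

37.79 mm


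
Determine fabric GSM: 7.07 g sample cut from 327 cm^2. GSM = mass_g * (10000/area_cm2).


Formula: GSM = mass_g / area_m2
Step 1: Convert area: 327 cm^2 = 327 / 10000 = 0.0327 m^2
Step 2: GSM = 7.07 g / 0.0327 m^2 = 216.2 g/m^2

216.2 g/m^2


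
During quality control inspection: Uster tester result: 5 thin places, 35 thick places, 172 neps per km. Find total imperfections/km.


Formula: Total = thin places + thick places + neps
Total = 5 + 35 + 172
Total = 212 imperfections/km

212 imperfections/km


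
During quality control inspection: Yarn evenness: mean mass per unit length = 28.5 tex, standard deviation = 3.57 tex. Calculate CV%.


Formula: CV% = (standard deviation / mean) * 100
Step 1: Ratio = 3.57 / 28.5 = 0.125263
Step 2: CV% = 0.125263 * 100 = 12.5263% ≈ 12.5%

12.5%


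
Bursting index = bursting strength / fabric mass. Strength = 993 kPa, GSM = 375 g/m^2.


Formula: Bursting Index = Bursting Strength / Fabric GSM
BI = 993 kPa / 375 g/m^2
BI = 2.648 kPa/(g/m^2)

2.648 kPa/(g/m^2)


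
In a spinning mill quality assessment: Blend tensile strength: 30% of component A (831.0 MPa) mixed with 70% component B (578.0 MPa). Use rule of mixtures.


Formula: Blend property = (fraction_A * property_A) + (fraction_B * property_B)
Step 1: Contribution A = 30/100 * 831.0 MPa = 249.3 MPa
Step 2: Contribution B = 70/100 * 578.0 MPa = 404.6 MPa
Step 3: Blend tensile strength = 249.3 + 404.6 = 653.9 MPa

653.9 MPa


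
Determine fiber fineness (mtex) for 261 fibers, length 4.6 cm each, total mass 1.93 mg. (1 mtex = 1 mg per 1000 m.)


Formula: fineness (mtex) = mass (mg) / total length (km) = (mass_mg / total_length_m) * 1000
Step 1: Convert fiber length: 4.6 cm = 0.046 m
Step 2: Total fiber length = 261 * 0.046 = 12.006 m
Step 3: Linear density = 1.93 mg / 12.006 m = 0.1608 mg/m
Step 4: fineness = 0.1608 * 1000 = 160.8 mtex

160.8 mtex


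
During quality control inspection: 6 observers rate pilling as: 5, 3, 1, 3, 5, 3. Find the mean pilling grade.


Formula: Mean = sum / count
Sum = 5 + 3 + 1 + 3 + 5 + 3 = 20
Mean = 20 / 6 = 3.3

3.3


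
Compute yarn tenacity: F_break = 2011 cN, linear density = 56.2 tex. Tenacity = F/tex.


Formula: Tenacity = Breaking force / Linear density
Tenacity = 2011 cN / 56.2 tex
Tenacity = 35.78 cN/tex

35.78 cN/tex


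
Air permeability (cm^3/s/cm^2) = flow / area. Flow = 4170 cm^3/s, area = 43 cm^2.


Formula: Air Permeability = Airflow / Test Area
AP = 4170 cm^3/s / 43 cm^2
AP = 97.0 cm^3/s/cm^2

97.0 cm^3/s/cm^2


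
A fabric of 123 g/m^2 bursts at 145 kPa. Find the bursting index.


Formula: Bursting Index = Bursting Strength / Fabric GSM
BI = 145 kPa / 123 g/m^2
BI = 1.179 kPa/(g/m^2)

1.179 kPa/(g/m^2)


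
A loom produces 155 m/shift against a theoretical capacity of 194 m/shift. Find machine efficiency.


Formula: Efficiency% = (Actual output / Theoretical output) * 100
Efficiency% = (155 / 194) * 100
Efficiency% = 0.798969 * 100 = 79.8969% ≈ 79.9%

79.9%


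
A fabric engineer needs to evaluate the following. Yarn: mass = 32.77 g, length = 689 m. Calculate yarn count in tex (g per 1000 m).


Formula: Tex = (mass_g / length_m) * 1000
Substituting: Tex = (32.77 / 689) * 1000
Intermediate: 32.77 / 689 = 0.04756168 g/m
Tex = 0.04756168 * 1000 = 47.56 tex

47.56 tex


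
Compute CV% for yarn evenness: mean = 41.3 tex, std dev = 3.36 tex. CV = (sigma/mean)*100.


Formula: CV% = (standard deviation / mean) * 100
Step 1: Ratio = 3.36 / 41.3 = 0.081356
Step 2: CV% = 0.081356 * 100 = 8.1356% ≈ 8.1%

8.1%


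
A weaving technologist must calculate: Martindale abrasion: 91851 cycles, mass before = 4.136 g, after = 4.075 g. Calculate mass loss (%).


Formula: Mass loss% = ((m_before - m_after) / m_before) * 100
Step 1: Mass loss = 4.136 - 4.075 = 0.061 g
Step 2: Ratio = 0.061 / 4.136 = 0.0147485
Step 3: Mass loss% = 0.0147485 * 100 = 1.47485% ≈ 1.47%

1.47%


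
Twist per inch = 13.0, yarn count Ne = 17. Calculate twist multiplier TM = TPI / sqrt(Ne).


Formula: TM = TPI / sqrt(Ne)
Step 1: sqrt(Ne) = sqrt(17) = 4.1231
Step 2: TM = 13.0 / 4.1231 = 3.15

3.15 TM


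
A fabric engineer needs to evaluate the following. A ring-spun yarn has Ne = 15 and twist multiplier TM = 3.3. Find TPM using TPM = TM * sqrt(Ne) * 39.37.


Formula: TPM = TM * sqrt(Ne) * 39.37
Step 1: sqrt(Ne) = sqrt(15) = 3.873
Step 2: TM * sqrt(Ne) = 3.3 * 3.873 = 12.7809
Step 3: TPM = 12.7809 * 39.37 = 503 twists/m

503 twists/m


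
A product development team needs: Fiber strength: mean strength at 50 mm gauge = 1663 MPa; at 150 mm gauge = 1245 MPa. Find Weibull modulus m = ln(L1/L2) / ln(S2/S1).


Formula: m = ln(L1/L2) / ln(S2/S1)
Step 1: ln(L1/L2) = ln(50/150) = -1.09861
Step 2: S2/S1 = 1245/1663 = 0.74865
Step 3: ln(S2/S1) = ln(0.74865) = -0.28948
Step 4: m = -1.09861 / -0.28948 = 3.80

3.80 (Weibull m)


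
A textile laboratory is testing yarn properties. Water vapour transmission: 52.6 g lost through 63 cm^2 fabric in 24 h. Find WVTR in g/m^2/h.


Formula: WVTR = mass_loss / (area * time)
Step 1: Convert area: 63 cm^2 = 0.0063 m^2
Step 2: WVTR = 52.6 g / (0.0063 m^2 * 24 h)
Step 3: WVTR = 52.6 / 0.1512 = 347.9 g/m^2/h

347.9 g/m^2/h


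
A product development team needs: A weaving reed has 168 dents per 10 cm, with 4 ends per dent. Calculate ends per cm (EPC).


Formula: EPC = (dents per 10 cm * ends per dent) / 10
Step 1: Total ends per 10 cm = 168 * 4 = 672
Step 2: EPC = 672 / 10 = 67.2 ends/cm

67.2 ends/cm


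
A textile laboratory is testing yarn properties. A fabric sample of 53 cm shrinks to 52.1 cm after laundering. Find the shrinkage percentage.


Formula: Shrinkage% = ((L_before - L_after) / L_before) * 100
Step 1: Shrinkage = 53 - 52.1 = 0.9 cm
Step 2: Shrinkage% = (0.9 / 53) * 100
Step 3: Shrinkage% = 0.016981 * 100 = 1.6981% ≈ 1.7%

1.7%


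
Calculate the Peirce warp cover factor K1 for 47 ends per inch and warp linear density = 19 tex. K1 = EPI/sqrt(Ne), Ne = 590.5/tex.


Formula: K1 = EPI / sqrt(Ne), with Ne = 590.5 / tex_warp
Step 1: Ne = 590.5 / 19 = 31.079
Step 2: sqrt(Ne) = sqrt(31.079) = 5.5749
Step 3: K1 = 47 / 5.5749 = 8.4

8.4


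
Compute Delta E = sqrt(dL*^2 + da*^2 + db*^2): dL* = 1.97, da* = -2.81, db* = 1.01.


Formula: Delta E = sqrt(dL*^2 + da*^2 + db*^2)
Step 1: dL*^2 = 1.97^2 = 3.8809
Step 2: da*^2 = (-2.81)^2 = 7.8961
Step 3: db*^2 = 1.01^2 = 1.0201
Step 4: Sum = 3.8809 + 7.8961 + 1.0201 = 12.7971
Step 5: Delta E = sqrt(12.7971) = 3.58

3.58 Delta E


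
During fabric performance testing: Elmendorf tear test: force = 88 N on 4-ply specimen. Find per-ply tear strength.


Formula: Per-ply strength = Total force / Number of plies
Per-ply = 88 N / 4
Per-ply = 22 N

22 N


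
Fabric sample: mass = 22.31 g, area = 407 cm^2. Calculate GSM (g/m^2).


Formula: GSM = mass_g / area_m2
Step 1: Convert area: 407 cm^2 = 407 / 10000 = 0.0407 m^2
Step 2: GSM = 22.31 g / 0.0407 m^2 = 548.2 g/m^2

548.2 g/m^2


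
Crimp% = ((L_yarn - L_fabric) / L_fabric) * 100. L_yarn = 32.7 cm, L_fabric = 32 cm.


Formula: Crimp% = ((L_yarn - L_fabric) / L_fabric) * 100
Step 1: Extension = 32.7 - 32 = 0.7 cm
Step 2: Crimp% = (0.7 / 32) * 100
Step 3: Crimp% = 0.021875 * 100 = 2.1875% ≈ 2.2%

2.2%


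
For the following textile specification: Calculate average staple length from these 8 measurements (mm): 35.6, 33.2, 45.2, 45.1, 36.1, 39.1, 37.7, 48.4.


Formula: Mean = sum of lengths / count
Sum = 35.6 + 33.2 + 45.2 + 45.1 + 36.1 + 39.1 + 37.7 + 48.4
Sum = 320.4 mm
Mean = 320.4 / 8 = 40.05 mm

40.05 mm


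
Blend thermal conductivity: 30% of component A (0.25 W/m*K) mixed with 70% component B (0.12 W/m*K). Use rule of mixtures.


Formula: Blend property = (fraction_A * property_A) + (fraction_B * property_B)
Step 1: Contribution A = 30/100 * 0.25 W/m*K = 0.075 W/m*K
Step 2: Contribution B = 70/100 * 0.12 W/m*K = 0.084 W/m*K
Step 3: Blend thermal conductivity = 0.075 + 0.084 = 0.159 W/m*K

0.159 W/m*K


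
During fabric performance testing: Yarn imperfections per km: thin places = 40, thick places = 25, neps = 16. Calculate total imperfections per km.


Formula: Total = thin places + thick places + neps
Total = 40 + 25 + 16
Total = 81 imperfections/km

81 imperfections/km


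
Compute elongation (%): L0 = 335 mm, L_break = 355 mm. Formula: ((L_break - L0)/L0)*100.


Formula: Elongation (%) = ((L_break - L0) / L0) * 100
Step 1: Extension = 355 - 335 = 20 mm
Step 2: Elongation = (20 / 335) * 100
Step 3: Elongation = 0.059701 * 100 = 5.9701% ≈ 6.0%

6.0%


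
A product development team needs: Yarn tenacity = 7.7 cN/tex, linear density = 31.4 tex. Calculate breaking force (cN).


Formula: Breaking force = Tenacity * Linear density
F = 7.7 cN/tex * 31.4 tex
F = 241.78 cN

241.78 cN


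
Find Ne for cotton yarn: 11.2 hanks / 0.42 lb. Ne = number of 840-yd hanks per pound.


Formula: Ne = hanks / mass_lb
Substituting: Ne = 11.2 / 0.42
Ne = 26.7

26.7 Ne


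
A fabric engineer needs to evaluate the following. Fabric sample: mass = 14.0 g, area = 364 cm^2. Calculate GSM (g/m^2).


Formula: GSM = mass_g / area_m2
Step 1: Convert area: 364 cm^2 = 364 / 10000 = 0.0364 m^2
Step 2: GSM = 14.0 g / 0.0364 m^2 = 384.6 g/m^2

384.6 g/m^2


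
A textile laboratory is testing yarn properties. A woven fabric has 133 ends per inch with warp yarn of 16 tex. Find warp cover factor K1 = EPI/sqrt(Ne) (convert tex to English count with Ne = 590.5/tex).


Formula: K1 = EPI / sqrt(Ne), with Ne = 590.5 / tex_warp
Step 1: Ne = 590.5 / 16 = 36.906
Step 2: sqrt(Ne) = sqrt(36.906) = 6.075
Step 3: K1 = 133 / 6.075 = 21.9

21.9


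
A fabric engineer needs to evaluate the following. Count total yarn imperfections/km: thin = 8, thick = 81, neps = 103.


Formula: Total = thin places + thick places + neps
Total = 8 + 81 + 103
Total = 192 imperfections/km

192 imperfections/km


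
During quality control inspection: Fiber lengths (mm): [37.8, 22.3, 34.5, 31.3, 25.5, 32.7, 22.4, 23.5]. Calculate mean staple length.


Formula: Mean = sum of lengths / count
Sum = 37.8 + 22.3 + 34.5 + 31.3 + 25.5 + 32.7 + 22.4 + 23.5
Sum = 230.0 mm
Mean = 230.0 / 8 = 28.75 mm

28.75 mm


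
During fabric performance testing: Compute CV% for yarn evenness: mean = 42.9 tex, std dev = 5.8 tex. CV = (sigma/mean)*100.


Formula: CV% = (standard deviation / mean) * 100
Step 1: Ratio = 5.8 / 42.9 = 0.135198
Step 2: CV% = 0.135198 * 100 = 13.5198% ≈ 13.5%

13.5%


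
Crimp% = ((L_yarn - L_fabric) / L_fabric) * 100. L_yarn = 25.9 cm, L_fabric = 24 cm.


Formula: Crimp% = ((L_yarn - L_fabric) / L_fabric) * 100
Step 1: Extension = 25.9 - 24 = 1.9 cm
Step 2: Crimp% = (1.9 / 24) * 100
Step 3: Crimp% = 0.079167 * 100 = 7.9167% ≈ 7.9%

7.9%


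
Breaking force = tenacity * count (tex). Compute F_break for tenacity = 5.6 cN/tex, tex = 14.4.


Formula: Breaking force = Tenacity * Linear density
F = 5.6 cN/tex * 14.4 tex
F = 80.64 cN

80.64 cN


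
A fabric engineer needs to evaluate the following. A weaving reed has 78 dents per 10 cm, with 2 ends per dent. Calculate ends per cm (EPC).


Formula: EPC = (dents per 10 cm * ends per dent) / 10
Step 1: Total ends per 10 cm = 78 * 2 = 156
Step 2: EPC = 156 / 10 = 15.6 ends/cm

15.6 ends/cm


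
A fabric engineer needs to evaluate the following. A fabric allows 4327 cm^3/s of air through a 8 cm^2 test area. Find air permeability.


Formula: Air Permeability = Airflow / Test Area
AP = 4327 cm^3/s / 8 cm^2
AP = 540.9 cm^3/s/cm^2

540.9 cm^3/s/cm^2


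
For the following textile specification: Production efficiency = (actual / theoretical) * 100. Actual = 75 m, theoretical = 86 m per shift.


Formula: Efficiency% = (Actual output / Theoretical output) * 100
Efficiency% = (75 / 86) * 100
Efficiency% = 0.872093 * 100 = 87.2093% ≈ 87.2%

87.2%


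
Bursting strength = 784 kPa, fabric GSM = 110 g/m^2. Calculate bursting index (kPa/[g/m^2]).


Formula: Bursting Index = Bursting Strength / Fabric GSM
BI = 784 kPa / 110 g/m^2
BI = 7.127 kPa/(g/m^2)

7.127 kPa/(g/m^2)


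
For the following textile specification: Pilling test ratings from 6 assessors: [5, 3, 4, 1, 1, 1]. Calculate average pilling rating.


Formula: Mean = sum / count
Sum = 5 + 3 + 4 + 1 + 1 + 1 = 15
Mean = 15 / 6 = 2.5

2.5


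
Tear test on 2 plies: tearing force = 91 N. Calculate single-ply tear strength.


Formula: Per-ply strength = Total force / Number of plies
Per-ply = 91 N / 2
Per-ply = 45.5 N

45.5 N


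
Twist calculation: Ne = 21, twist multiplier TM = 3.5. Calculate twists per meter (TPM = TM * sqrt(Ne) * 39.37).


Formula: TPM = TM * sqrt(Ne) * 39.37
Step 1: sqrt(Ne) = sqrt(21) = 4.5826
Step 2: TM * sqrt(Ne) = 3.5 * 4.5826 = 16.0391
Step 3: TPM = 16.0391 * 39.37 = 631 twists/m

631 twists/m


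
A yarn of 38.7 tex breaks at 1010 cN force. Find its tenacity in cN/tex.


Formula: Tenacity = Breaking force / Linear density
Tenacity = 1010 cN / 38.7 tex
Tenacity = 26.10 cN/tex

26.10 cN/tex


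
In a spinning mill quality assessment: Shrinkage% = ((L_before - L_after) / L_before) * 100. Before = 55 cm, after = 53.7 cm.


Formula: Shrinkage% = ((L_before - L_after) / L_before) * 100
Step 1: Shrinkage = 55 - 53.7 = 1.3 cm
Step 2: Shrinkage% = (1.3 / 55) * 100
Step 3: Shrinkage% = 0.023636 * 100 = 2.3636% ≈ 2.4%

2.4%


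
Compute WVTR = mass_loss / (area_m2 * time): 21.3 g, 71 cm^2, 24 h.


Formula: WVTR = mass_loss / (area * time)
Step 1: Convert area: 71 cm^2 = 0.0071 m^2
Step 2: WVTR = 21.3 g / (0.0071 m^2 * 24 h)
Step 3: WVTR = 21.3 / 0.1704 = 125.0 g/m^2/h

125.0 g/m^2/h


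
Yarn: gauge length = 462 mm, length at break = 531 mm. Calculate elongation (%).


Formula: Elongation (%) = ((L_break - L0) / L0) * 100
Step 1: Extension = 531 - 462 = 69 mm
Step 2: Elongation = (69 / 462) * 100
Step 3: Elongation = 0.149351 * 100 = 14.9351% ≈ 14.9%

14.9%


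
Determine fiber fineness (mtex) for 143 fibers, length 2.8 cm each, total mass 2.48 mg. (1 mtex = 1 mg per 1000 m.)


Formula: fineness (mtex) = mass (mg) / total length (km) = (mass_mg / total_length_m) * 1000
Step 1: Convert fiber length: 2.8 cm = 0.028 m
Step 2: Total fiber length = 143 * 0.028 = 4.004 m
Step 3: Linear density = 2.48 mg / 4.004 m = 0.6194 mg/m
Step 4: fineness = 0.6194 * 1000 = 619.4 mtex

619.4 mtex


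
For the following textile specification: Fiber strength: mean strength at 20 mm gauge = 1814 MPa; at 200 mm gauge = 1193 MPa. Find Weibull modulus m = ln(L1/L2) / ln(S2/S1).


Formula: m = ln(L1/L2) / ln(S2/S1)
Step 1: ln(L1/L2) = ln(20/200) = -2.30259
Step 2: S2/S1 = 1193/1814 = 0.65766
Step 3: ln(S2/S1) = ln(0.65766) = -0.41907
Step 4: m = -2.30259 / -0.41907 = 5.49

5.49 (Weibull m)


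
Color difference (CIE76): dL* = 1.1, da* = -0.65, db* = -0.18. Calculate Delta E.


Formula: Delta E = sqrt(dL*^2 + da*^2 + db*^2)
Step 1: dL*^2 = 1.1^2 = 1.21
Step 2: da*^2 = (-0.65)^2 = 0.4225
Step 3: db*^2 = (-0.18)^2 = 0.0324
Step 4: Sum = 1.21 + 0.4225 + 0.0324 = 1.6649
Step 5: Delta E = sqrt(1.6649) = 1.29

1.29 Delta E


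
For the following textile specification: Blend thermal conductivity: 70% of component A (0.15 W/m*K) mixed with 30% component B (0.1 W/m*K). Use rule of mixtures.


Formula: Blend property = (fraction_A * property_A) + (fraction_B * property_B)
Step 1: Contribution A = 70/100 * 0.15 W/m*K = 0.105 W/m*K
Step 2: Contribution B = 30/100 * 0.1 W/m*K = 0.03 W/m*K
Step 3: Blend thermal conductivity = 0.105 + 0.03 = 0.135 W/m*K

0.135 W/m*K


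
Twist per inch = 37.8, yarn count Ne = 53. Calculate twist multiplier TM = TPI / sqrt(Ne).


Formula: TM = TPI / sqrt(Ne)
Step 1: sqrt(Ne) = sqrt(53) = 7.2801
Step 2: TM = 37.8 / 7.2801 = 5.19

5.19 TM


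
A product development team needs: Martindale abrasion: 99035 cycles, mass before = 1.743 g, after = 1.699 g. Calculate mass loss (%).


Formula: Mass loss% = ((m_before - m_after) / m_before) * 100
Step 1: Mass loss = 1.743 - 1.699 = 0.044 g
Step 2: Ratio = 0.044 / 1.743 = 0.0252438
Step 3: Mass loss% = 0.0252438 * 100 = 2.52438% ≈ 2.52%

2.52%


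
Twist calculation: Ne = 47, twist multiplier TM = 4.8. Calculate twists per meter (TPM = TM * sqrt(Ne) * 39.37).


Formula: TPM = TM * sqrt(Ne) * 39.37
Step 1: sqrt(Ne) = sqrt(47) = 6.8557
Step 2: TM * sqrt(Ne) = 4.8 * 6.8557 = 32.9074
Step 3: TPM = 32.9074 * 39.37 = 1296 twists/m

1296 twists/m


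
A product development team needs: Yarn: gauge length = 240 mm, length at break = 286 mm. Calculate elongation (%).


Formula: Elongation (%) = ((L_break - L0) / L0) * 100
Step 1: Extension = 286 - 240 = 46 mm
Step 2: Elongation = (46 / 240) * 100
Step 3: Elongation = 0.191667 * 100 = 19.1667% ≈ 19.2%

19.2%


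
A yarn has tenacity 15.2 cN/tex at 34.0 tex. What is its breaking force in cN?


Formula: Breaking force = Tenacity * Linear density
F = 15.2 cN/tex * 34.0 tex
F = 516.80 cN

516.80 cN


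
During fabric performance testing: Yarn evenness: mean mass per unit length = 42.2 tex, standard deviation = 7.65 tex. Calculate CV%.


Formula: CV% = (standard deviation / mean) * 100
Step 1: Ratio = 7.65 / 42.2 = 0.18128
Step 2: CV% = 0.18128 * 100 = 18.128% ≈ 18.1%

18.1%


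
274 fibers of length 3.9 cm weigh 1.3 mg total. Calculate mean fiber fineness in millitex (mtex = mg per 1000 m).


Formula: fineness (mtex) = mass (mg) / total length (km) = (mass_mg / total_length_m) * 1000
Step 1: Convert fiber length: 3.9 cm = 0.039 m
Step 2: Total fiber length = 274 * 0.039 = 10.686 m
Step 3: Linear density = 1.3 mg / 10.686 m = 0.1217 mg/m
Step 4: fineness = 0.1217 * 1000 = 121.7 mtex

121.7 mtex


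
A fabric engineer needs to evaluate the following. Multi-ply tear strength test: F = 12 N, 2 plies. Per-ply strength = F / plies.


Formula: Per-ply strength = Total force / Number of plies
Per-ply = 12 N / 2
Per-ply = 6 N

6 N


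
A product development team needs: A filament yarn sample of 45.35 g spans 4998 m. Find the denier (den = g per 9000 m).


Formula: den = (mass_g / length_m) * 9000
Substituting: den = (45.35 / 4998) * 9000
Intermediate: 45.35 / 4998 = 0.00907363 g/m
den = 0.00907363 * 9000 = 81.7 denier

81.7 denier


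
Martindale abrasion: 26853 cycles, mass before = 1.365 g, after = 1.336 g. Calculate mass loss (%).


Formula: Mass loss% = ((m_before - m_after) / m_before) * 100
Step 1: Mass loss = 1.365 - 1.336 = 0.029 g
Step 2: Ratio = 0.029 / 1.365 = 0.0212454
Step 3: Mass loss% = 0.0212454 * 100 = 2.12454% ≈ 2.12%

2.12%


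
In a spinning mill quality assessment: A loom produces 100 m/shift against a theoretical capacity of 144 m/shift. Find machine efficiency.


Formula: Efficiency% = (Actual output / Theoretical output) * 100
Efficiency% = (100 / 144) * 100
Efficiency% = 0.694444 * 100 = 69.4444% ≈ 69.4%

69.4%


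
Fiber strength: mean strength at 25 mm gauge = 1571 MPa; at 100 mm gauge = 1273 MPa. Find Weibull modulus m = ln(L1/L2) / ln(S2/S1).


Formula: m = ln(L1/L2) / ln(S2/S1)
Step 1: ln(L1/L2) = ln(25/100) = -1.38629
Step 2: S2/S1 = 1273/1571 = 0.81031
Step 3: ln(S2/S1) = ln(0.81031) = -0.21034
Step 4: m = -1.38629 / -0.21034 = 6.59

6.59 (Weibull m)


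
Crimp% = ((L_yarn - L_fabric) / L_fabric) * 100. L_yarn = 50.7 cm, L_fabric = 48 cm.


Formula: Crimp% = ((L_yarn - L_fabric) / L_fabric) * 100
Step 1: Extension = 50.7 - 48 = 2.7 cm
Step 2: Crimp% = (2.7 / 48) * 100
Step 3: Crimp% = 0.05625 * 100 = 5.625% ≈ 5.6%

5.6%


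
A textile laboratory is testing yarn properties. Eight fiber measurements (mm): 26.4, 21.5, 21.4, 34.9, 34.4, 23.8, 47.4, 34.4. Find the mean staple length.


Formula: Mean = sum of lengths / count
Sum = 26.4 + 21.5 + 21.4 + 34.9 + 34.4 + 23.8 + 47.4 + 34.4
Sum = 244.2 mm
Mean = 244.2 / 8 = 30.53 mm

30.53 mm


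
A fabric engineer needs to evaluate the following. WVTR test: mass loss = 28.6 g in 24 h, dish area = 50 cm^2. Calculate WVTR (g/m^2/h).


Formula: WVTR = mass_loss / (area * time)
Step 1: Convert area: 50 cm^2 = 0.005 m^2
Step 2: WVTR = 28.6 g / (0.005 m^2 * 24 h)
Step 3: WVTR = 28.6 / 0.12 = 238.3 g/m^2/h

238.3 g/m^2/h


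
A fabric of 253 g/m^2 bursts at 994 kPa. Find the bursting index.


Formula: Bursting Index = Bursting Strength / Fabric GSM
BI = 994 kPa / 253 g/m^2
BI = 3.929 kPa/(g/m^2)

3.929 kPa/(g/m^2)


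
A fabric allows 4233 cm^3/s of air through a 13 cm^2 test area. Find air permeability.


Formula: Air Permeability = Airflow / Test Area
AP = 4233 cm^3/s / 13 cm^2
AP = 325.6 cm^3/s/cm^2

325.6 cm^3/s/cm^2


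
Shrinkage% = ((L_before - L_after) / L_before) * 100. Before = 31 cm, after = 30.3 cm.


Formula: Shrinkage% = ((L_before - L_after) / L_before) * 100
Step 1: Shrinkage = 31 - 30.3 = 0.7 cm
Step 2: Shrinkage% = (0.7 / 31) * 100
Step 3: Shrinkage% = 0.022581 * 100 = 2.2581% ≈ 2.3%

2.3%


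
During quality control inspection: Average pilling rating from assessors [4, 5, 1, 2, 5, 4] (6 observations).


Formula: Mean = sum / count
Sum = 4 + 5 + 1 + 2 + 5 + 4 = 21
Mean = 21 / 6 = 3.5

3.5


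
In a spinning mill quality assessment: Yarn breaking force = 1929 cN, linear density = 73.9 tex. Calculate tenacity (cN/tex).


Formula: Tenacity = Breaking force / Linear density
Tenacity = 1929 cN / 73.9 tex
Tenacity = 26.10 cN/tex

26.10 cN/tex


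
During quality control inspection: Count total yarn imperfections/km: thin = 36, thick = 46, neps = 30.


Formula: Total = thin places + thick places + neps
Total = 36 + 46 + 30
Total = 112 imperfections/km

112 imperfections/km


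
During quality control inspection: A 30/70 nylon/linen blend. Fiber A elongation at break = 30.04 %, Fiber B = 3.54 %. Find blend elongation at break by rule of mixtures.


Formula: Blend property = (fraction_A * property_A) + (fraction_B * property_B)
Step 1: Contribution A = 30/100 * 30.04 % = 9.012 %
Step 2: Contribution B = 70/100 * 3.54 % = 2.478 %
Step 3: Blend elongation at break = 9.012 + 2.478 = 11.49 %

11.49 %


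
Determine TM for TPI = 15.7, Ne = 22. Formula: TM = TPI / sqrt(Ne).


Formula: TM = TPI / sqrt(Ne)
Step 1: sqrt(Ne) = sqrt(22) = 4.6904
Step 2: TM = 15.7 / 4.6904 = 3.35

3.35 TM


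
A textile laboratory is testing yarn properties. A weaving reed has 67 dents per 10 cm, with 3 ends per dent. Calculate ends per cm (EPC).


Formula: EPC = (dents per 10 cm * ends per dent) / 10
Step 1: Total ends per 10 cm = 67 * 3 = 201
Step 2: EPC = 201 / 10 = 20.1 ends/cm

20.1 ends/cm


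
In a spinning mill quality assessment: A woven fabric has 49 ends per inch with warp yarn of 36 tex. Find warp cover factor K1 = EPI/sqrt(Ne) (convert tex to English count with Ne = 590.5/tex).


Formula: K1 = EPI / sqrt(Ne), with Ne = 590.5 / tex_warp
Step 1: Ne = 590.5 / 36 = 16.403
Step 2: sqrt(Ne) = sqrt(16.403) = 4.0501
Step 3: K1 = 49 / 4.0501 = 12.1

12.1


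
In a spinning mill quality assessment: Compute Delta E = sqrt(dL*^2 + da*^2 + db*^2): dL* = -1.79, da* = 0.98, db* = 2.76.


Formula: Delta E = sqrt(dL*^2 + da*^2 + db*^2)
Step 1: dL*^2 = (-1.79)^2 = 3.2041
Step 2: da*^2 = 0.98^2 = 0.9604
Step 3: db*^2 = 2.76^2 = 7.6176
Step 4: Sum = 3.2041 + 0.9604 + 7.6176 = 11.7821
Step 5: Delta E = sqrt(11.7821) = 3.43

3.43 Delta E


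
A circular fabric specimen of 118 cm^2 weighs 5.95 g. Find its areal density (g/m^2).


Formula: GSM = mass_g / area_m2
Step 1: Convert area: 118 cm^2 = 118 / 10000 = 0.0118 m^2
Step 2: GSM = 5.95 g / 0.0118 m^2 = 504.2 g/m^2

504.2 g/m^2


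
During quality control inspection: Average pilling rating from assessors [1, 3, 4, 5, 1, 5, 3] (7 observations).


Formula: Mean = sum / count
Sum = 1 + 3 + 4 + 5 + 1 + 5 + 3 = 22
Mean = 22 / 7 = 3.1

3.1


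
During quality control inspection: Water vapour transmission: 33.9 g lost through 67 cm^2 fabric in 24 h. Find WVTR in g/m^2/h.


Formula: WVTR = mass_loss / (area * time)
Step 1: Convert area: 67 cm^2 = 0.0067 m^2
Step 2: WVTR = 33.9 g / (0.0067 m^2 * 24 h)
Step 3: WVTR = 33.9 / 0.1608 = 210.8 g/m^2/h

210.8 g/m^2/h


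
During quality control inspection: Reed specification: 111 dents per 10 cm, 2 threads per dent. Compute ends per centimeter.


Formula: EPC = (dents per 10 cm * ends per dent) / 10
Step 1: Total ends per 10 cm = 111 * 2 = 222
Step 2: EPC = 222 / 10 = 22.2 ends/cm

22.2 ends/cm


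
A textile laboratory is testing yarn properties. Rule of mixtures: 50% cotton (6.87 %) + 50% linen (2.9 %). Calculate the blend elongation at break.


Formula: Blend property = (fraction_A * property_A) + (fraction_B * property_B)
Step 1: Contribution A = 50/100 * 6.87 % = 3.435 %
Step 2: Contribution B = 50/100 * 2.9 % = 1.45 %
Step 3: Blend elongation at break = 3.435 + 1.45 = 4.885 %

4.885 %


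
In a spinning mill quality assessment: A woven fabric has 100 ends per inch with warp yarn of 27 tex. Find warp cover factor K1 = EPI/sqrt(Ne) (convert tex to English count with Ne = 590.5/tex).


Formula: K1 = EPI / sqrt(Ne), with Ne = 590.5 / tex_warp
Step 1: Ne = 590.5 / 27 = 21.87
Step 2: sqrt(Ne) = sqrt(21.87) = 4.6765
Step 3: K1 = 100 / 4.6765 = 21.4

21.4


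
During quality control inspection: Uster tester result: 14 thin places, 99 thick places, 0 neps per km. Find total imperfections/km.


Formula: Total = thin places + thick places + neps
Total = 14 + 99 + 0
Total = 113 imperfections/km

113 imperfections/km


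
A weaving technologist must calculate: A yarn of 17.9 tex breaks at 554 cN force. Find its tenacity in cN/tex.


Formula: Tenacity = Breaking force / Linear density
Tenacity = 554 cN / 17.9 tex
Tenacity = 30.95 cN/tex

30.95 cN/tex


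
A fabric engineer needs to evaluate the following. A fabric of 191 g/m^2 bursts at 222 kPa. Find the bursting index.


Formula: Bursting Index = Bursting Strength / Fabric GSM
BI = 222 kPa / 191 g/m^2
BI = 1.162 kPa/(g/m^2)

1.162 kPa/(g/m^2)


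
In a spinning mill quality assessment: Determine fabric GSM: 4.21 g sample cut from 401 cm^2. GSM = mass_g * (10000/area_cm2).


Formula: GSM = mass_g / area_m2
Step 1: Convert area: 401 cm^2 = 401 / 10000 = 0.0401 m^2
Step 2: GSM = 4.21 g / 0.0401 m^2 = 105.0 g/m^2

105.0 g/m^2


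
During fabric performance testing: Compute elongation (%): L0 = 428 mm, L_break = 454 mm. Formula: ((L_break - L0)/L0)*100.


Formula: Elongation (%) = ((L_break - L0) / L0) * 100
Step 1: Extension = 454 - 428 = 26 mm
Step 2: Elongation = (26 / 428) * 100
Step 3: Elongation = 0.060748 * 100 = 6.0748% ≈ 6.1%

6.1%


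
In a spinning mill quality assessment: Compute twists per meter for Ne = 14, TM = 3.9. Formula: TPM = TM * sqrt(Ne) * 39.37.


Formula: TPM = TM * sqrt(Ne) * 39.37
Step 1: sqrt(Ne) = sqrt(14) = 3.7417
Step 2: TM * sqrt(Ne) = 3.9 * 3.7417 = 14.5926
Step 3: TPM = 14.5926 * 39.37 = 575 twists/m

575 twists/m


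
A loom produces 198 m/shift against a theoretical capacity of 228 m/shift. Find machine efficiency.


Formula: Efficiency% = (Actual output / Theoretical output) * 100
Efficiency% = (198 / 228) * 100
Efficiency% = 0.868421 * 100 = 86.8421% ≈ 86.8%

86.8%
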